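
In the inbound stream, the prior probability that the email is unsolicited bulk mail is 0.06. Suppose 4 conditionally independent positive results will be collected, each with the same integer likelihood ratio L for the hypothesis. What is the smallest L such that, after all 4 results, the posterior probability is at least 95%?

Prior odds = 0.06/0.94 = 3/47.
Target odds = 0.95/0.05 = 19.
Need L⁴ ≥ 19 ÷ (3/47) = 893/3.
4⁴ = 256 < 893/3 ≤ 625 = 5⁴, so L = 5.

5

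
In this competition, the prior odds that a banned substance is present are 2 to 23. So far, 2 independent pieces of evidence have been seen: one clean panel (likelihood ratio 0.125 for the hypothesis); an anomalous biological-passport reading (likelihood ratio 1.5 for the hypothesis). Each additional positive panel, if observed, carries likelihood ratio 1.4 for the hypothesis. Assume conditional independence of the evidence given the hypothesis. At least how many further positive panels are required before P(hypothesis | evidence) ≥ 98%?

24

Prior odds = 2/23.
Combined Bayes factor of the evidence already in hand = 0.125 × 1.5 = 0.1875.
Odds after that evidence = (2/23) × 0.1875 = 3/184.
Target odds = 0.98/0.02 = 49.
Need 1.4ⁿ ≥ 49 ÷ (3/184) = 9016/3.
1.4²³ ≈2295.86 falls short of 9016/3 but 1.4²⁴ ≈3214.2 reaches it, so n = 24.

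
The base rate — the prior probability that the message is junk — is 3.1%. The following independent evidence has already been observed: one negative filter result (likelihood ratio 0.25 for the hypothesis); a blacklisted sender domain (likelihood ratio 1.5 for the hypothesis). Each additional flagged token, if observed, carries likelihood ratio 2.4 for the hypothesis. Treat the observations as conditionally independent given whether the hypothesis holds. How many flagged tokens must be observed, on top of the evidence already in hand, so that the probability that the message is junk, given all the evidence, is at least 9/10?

Prior odds = 0.031/0.969 = 31/969.
Combined Bayes factor of the evidence already in hand = 0.25 × 1.5 = 0.375.
Odds after that evidence = (31/969) × 0.375 = 31/2584.
Target odds = 0.9/0.1 = 9.
Need 2.4ⁿ ≥ 9 ÷ (31/2584) = 23256/31.
2.4⁷ = 35831808/78125 falls short of 23256/31 but 2.4⁸ = 429981696/390625 reaches it, so n = 8.

8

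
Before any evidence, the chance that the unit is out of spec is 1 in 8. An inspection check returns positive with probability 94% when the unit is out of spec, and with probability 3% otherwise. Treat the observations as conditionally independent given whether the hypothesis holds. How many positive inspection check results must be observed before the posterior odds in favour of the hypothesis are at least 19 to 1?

Prior odds = 0.125/0.875 = 1/7.
Likelihood ratio of a positive result = 0.94/0.03 = 94/3.
Target odds = 19.
Require (94/3)ⁿ ≥ 19 ÷ (1/7) = 133.
(94/3)¹ = 94/3 falls short of 133 but (94/3)² = 8836/9 reaches it, so n = 2.

2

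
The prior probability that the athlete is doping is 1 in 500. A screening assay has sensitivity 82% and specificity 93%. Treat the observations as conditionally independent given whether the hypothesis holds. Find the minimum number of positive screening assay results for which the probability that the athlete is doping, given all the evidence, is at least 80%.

4

Prior odds: 0.002 ÷ 0.998 = 1/499.
False-positive rate = 1 − 0.93 = 0.07; likelihood ratio of a positive = 0.82/0.07 = 82/7.
Target odds: 0.8 ÷ 0.2 = 4.
Require (82/7)ⁿ ≥ 4 ÷ (1/499) = 1996.
(82/7)³ = 551368/343 falls short of 1996 but (82/7)⁴ = 45212176/2401 reaches it, so n = 4.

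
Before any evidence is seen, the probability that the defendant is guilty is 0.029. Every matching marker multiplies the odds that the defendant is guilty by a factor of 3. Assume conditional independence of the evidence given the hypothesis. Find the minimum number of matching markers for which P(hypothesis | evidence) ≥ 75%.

Prior odds: 0.029 ÷ 0.971 = 29/971.
Likelihood ratio per matching marker = 3.
Target posterior odds = 0.75/0.25 = 3.
Need (29/971) × 3ⁿ ≥ 3, i.e. 3ⁿ ≥ 2913/29.
3⁴ = 81 falls short of 2913/29 but 3⁵ = 243 reaches it, so n = 5.

5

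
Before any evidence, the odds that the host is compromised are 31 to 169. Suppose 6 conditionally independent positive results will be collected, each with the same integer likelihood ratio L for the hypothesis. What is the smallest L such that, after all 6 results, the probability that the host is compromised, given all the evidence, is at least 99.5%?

Prior odds = 31/169.
Target odds = 0.995/0.005 = 199.
Need L⁶ ≥ 199 ÷ (31/169) = 33631/31.
3⁶ = 729 < 33631/31 ≤ 4096 = 4⁶, so L = 4.

4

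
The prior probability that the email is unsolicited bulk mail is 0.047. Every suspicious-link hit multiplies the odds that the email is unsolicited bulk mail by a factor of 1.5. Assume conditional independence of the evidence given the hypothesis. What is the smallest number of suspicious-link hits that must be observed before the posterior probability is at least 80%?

Prior odds = 0.047/0.953 = 47/953.
Likelihood ratio per suspicious-link hit = 1.5.
Target odds: 0.8 ÷ 0.2 = 4.
Require 1.5ⁿ ≥ 4 ÷ (47/953) = 3812/47.
1.5¹⁰ = 59049/1024 falls short of 3812/47 but 1.5¹¹ = 177147/2048 reaches it, so n = 11.

11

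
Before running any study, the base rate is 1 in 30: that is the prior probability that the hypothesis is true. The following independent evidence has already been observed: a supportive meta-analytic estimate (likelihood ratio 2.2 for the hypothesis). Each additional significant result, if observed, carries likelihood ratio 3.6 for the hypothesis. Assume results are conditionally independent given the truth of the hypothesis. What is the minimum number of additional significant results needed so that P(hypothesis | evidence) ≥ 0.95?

5

Prior odds = (1/30)/(29/30) = 1/29.
Bayes factor of the evidence already in hand = 2.2.
Odds after that evidence = (1/29) × 2.2 = 11/145.
Target odds = 0.95/0.05 = 19.
Need 3.6ⁿ ≥ 19 ÷ (11/145) = 2755/11.
3.6⁴ = 167.9616 falls short of 2755/11 but 3.6⁵ = 604.66176 reaches it, so n = 5.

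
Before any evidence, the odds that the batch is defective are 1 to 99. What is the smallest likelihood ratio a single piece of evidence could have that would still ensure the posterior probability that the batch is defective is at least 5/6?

Prior odds = 1/99.
Target odds = (5/6)/(1/6) = 5.
Required Bayes factor = 5 ÷ (1/99) = 495.

495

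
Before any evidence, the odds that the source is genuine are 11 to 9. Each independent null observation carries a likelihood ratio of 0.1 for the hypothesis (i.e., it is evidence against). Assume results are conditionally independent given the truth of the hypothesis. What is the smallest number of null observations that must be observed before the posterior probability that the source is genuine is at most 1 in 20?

Prior odds = 11/9.
Likelihood ratio per null observation = 0.1.
Target odds: 0.05 ÷ 0.95 = 1/19.
Need (11/9) × 0.1ⁿ ≤ 1/19, i.e. 0.1ⁿ ≤ 9/209.
0.1¹ = 0.1 is still above 9/209 but 0.1² = 0.01 is at or below it, so n = 2.

2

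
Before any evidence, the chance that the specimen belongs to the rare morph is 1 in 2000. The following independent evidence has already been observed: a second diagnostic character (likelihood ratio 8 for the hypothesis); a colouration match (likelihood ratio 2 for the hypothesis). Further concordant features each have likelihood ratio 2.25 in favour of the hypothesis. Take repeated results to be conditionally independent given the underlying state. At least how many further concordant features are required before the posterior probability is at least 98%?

11

Prior odds = 0.0005/0.9995 = 1/1999.
Combined Bayes factor of the evidence already in hand = 8 × 2 = 16.
Odds after that evidence = (1/1999) × 16 = 16/1999.
Target odds = 0.98/0.02 = 49.
Need 2.25ⁿ ≥ 49 ÷ (16/1999) = 6121.9375.
2.25¹⁰ ≈3325.26 falls short of 6121.9375 but 2.25¹¹ ≈7481.83 reaches it, so n = 11.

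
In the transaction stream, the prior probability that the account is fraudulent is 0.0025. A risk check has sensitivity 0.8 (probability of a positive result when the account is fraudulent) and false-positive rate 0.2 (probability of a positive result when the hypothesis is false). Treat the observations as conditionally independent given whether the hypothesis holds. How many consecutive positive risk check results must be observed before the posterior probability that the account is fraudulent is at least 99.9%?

10

Prior odds = 0.0025/0.9975 = 1/399.
Likelihood ratio of a positive result = 0.8/0.2 = 4.
Target posterior odds = 0.999/0.001 = 999.
Need (1/399) × 4ⁿ ≥ 999, i.e. 4ⁿ ≥ 398601.
4⁹ = 262144 falls short of 398601 but 4¹⁰ = 1048576 reaches it, so n = 10.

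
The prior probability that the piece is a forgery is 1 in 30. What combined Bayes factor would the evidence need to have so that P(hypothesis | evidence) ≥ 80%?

116

Prior odds = (1/30)/(29/30) = 1/29.
Target odds = 0.8/0.2 = 4.
Required Bayes factor = 4 ÷ (1/29) = 116.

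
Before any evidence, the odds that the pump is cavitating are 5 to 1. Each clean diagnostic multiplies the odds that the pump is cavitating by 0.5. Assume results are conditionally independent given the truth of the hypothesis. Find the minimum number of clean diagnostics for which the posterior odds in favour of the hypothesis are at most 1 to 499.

Prior odds = 5.
Likelihood ratio per clean diagnostic = 0.5.
Target odds = 1/499.
Need 5 × 0.5ⁿ ≤ 1/499, i.e. 0.5ⁿ ≤ 1/2495.
0.5¹¹ = 1/2048 is still above 1/2495 but 0.5¹² = 1/4096 is at or below it, so n = 12.

12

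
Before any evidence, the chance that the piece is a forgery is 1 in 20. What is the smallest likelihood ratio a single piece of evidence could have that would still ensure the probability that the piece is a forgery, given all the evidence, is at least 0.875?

133

Prior odds = 0.05/0.95 = 1/19.
Target odds = 0.875/0.125 = 7.
Required Bayes factor = 7 ÷ (1/19) = 133.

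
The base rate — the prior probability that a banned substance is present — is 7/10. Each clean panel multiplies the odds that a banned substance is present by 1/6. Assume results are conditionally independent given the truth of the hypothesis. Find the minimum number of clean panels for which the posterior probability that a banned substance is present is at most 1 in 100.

Prior odds: 0.7 ÷ 0.3 = 7/3.
Likelihood ratio per clean panel = 1/6.
Target odds: 0.01 ÷ 0.99 = 1/99.
Need (7/3) × (1/6)ⁿ ≤ 1/99, i.e. (1/6)ⁿ ≤ 1/231.
(1/6)³ = 1/216 is still above 1/231 but (1/6)⁴ = 1/1296 is at or below it, so n = 4.

4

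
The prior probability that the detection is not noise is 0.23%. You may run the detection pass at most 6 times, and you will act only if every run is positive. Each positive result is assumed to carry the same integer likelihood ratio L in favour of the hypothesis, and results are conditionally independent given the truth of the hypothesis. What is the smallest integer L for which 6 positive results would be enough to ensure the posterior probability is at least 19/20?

Prior odds = 0.0023/0.9977 = 23/9977.
Target odds = 0.95/0.05 = 19.
Need L⁶ ≥ 19 ÷ (23/9977) = 189563/23.
4⁶ = 4096 < 189563/23 ≤ 15625 = 5⁶, so L = 5.

5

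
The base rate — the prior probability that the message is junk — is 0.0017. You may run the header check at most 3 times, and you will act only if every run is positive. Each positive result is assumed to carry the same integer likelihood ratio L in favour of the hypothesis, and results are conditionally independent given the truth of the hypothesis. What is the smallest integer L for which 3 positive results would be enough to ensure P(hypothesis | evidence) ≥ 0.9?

18

Prior odds = 0.0017/0.9983 = 17/9983.
Target odds = 0.9/0.1 = 9.
Need L³ ≥ 9 ÷ (17/9983) = 89847/17.
17³ = 4913 < 89847/17 ≤ 5832 = 18³, so L = 18.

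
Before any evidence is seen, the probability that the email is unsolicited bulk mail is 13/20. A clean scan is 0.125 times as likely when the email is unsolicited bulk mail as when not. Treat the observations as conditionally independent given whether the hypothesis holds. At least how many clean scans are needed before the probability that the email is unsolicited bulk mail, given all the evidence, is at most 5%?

Prior odds = 0.65/0.35 = 13/7.
Likelihood ratio per clean scan = 0.125.
Target odds: 0.05 ÷ 0.95 = 1/19.
Need (13/7) × 0.125ⁿ ≤ 1/19, i.e. 0.125ⁿ ≤ 7/247.
0.125¹ = 0.125 is still above 7/247 but 0.125² = 0.015625 is at or below it, so n = 2.

2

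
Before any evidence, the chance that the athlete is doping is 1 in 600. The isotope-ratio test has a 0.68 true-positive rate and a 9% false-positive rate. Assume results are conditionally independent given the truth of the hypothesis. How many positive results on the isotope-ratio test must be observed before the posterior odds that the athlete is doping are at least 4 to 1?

Prior odds = (1/600)/(599/600) = 1/599.
Likelihood ratio of a positive result = 0.68/0.09 = 68/9.
Target odds = 4.
Require (68/9)ⁿ ≥ 4 ÷ (1/599) = 2396.
(68/9)³ = 314432/729 falls short of 2396 but (68/9)⁴ = 21381376/6561 reaches it, so n = 4.

4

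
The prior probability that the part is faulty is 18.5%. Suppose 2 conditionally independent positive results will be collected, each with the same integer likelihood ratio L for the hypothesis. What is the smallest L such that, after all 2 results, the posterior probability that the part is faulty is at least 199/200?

30

Prior odds = 0.185/0.815 = 37/163.
Target odds = 0.995/0.005 = 199.
Need L² ≥ 199 ÷ (37/163) = 32437/37.
29² = 841 < 32437/37 ≤ 900 = 30², so L = 30.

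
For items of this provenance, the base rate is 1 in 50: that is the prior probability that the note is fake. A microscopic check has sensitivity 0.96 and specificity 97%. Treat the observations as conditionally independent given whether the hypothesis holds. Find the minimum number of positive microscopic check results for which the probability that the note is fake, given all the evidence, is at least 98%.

Prior odds = 0.02/0.98 = 1/49.
False-positive rate = 1 − 0.97 = 0.03; likelihood ratio of a positive = 0.96/0.03 = 32.
Target posterior odds = 0.98/0.02 = 49.
Need (1/49) × 32ⁿ ≥ 49, i.e. 32ⁿ ≥ 2401.
32² = 1024 falls short of 2401 but 32³ = 32768 reaches it, so n = 3.

3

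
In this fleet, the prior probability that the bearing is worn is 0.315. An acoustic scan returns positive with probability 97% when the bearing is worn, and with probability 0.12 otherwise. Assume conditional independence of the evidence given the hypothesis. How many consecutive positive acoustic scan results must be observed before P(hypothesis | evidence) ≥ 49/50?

Prior odds: 0.315 ÷ 0.685 = 63/137.
Likelihood ratio of a positive result = 0.97/0.12 = 97/12.
Target odds: 0.98 ÷ 0.02 = 49.
Need (63/137) × (97/12)ⁿ ≥ 49, i.e. (97/12)ⁿ ≥ 959/9.
(97/12)² = 9409/144 falls short of 959/9 but (97/12)³ = 912673/1728 reaches it, so n = 3.

3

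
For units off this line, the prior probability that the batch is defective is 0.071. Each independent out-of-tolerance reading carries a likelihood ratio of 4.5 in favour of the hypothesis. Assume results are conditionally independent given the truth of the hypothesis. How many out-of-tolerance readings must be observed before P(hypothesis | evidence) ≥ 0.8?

Prior odds: 0.071 ÷ 0.929 = 71/929.
Likelihood ratio per out-of-tolerance reading = 4.5.
Target posterior odds = 0.8/0.2 = 4.
Require 4.5ⁿ ≥ 4 ÷ (71/929) = 3716/71.
4.5² = 20.25 falls short of 3716/71 but 4.5³ = 91.125 reaches it, so n = 3.

3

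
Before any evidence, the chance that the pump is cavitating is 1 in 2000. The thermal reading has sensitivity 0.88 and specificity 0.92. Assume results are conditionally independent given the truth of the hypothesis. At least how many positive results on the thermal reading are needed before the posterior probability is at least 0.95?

Prior odds = 0.0005/0.9995 = 1/1999.
False-positive rate = 1 − 0.92 = 0.08; likelihood ratio of a positive = 0.88/0.08 = 11.
Target odds: 0.95 ÷ 0.05 = 19.
Require 11ⁿ ≥ 19 ÷ (1/1999) = 37981.
11⁴ = 14641 falls short of 37981 but 11⁵ = 161051 reaches it, so n = 5.

5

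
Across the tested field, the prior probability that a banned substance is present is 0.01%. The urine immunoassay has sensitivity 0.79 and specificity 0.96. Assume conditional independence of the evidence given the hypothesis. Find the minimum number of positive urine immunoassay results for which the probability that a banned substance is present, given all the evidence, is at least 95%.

5

Prior odds = 0.0001/0.9999 = 1/9999.
False-positive rate = 1 − 0.96 = 0.04; likelihood ratio of a positive = 0.79/0.04 = 19.75.
Target odds: 0.95 ÷ 0.05 = 19.
Need (1/9999) × 19.75ⁿ ≥ 19, i.e. 19.75ⁿ ≥ 189981.
19.75⁴ = 38950081/256 falls short of 189981 but 19.75⁵ ≈3.00494e+06 reaches it, so n = 5.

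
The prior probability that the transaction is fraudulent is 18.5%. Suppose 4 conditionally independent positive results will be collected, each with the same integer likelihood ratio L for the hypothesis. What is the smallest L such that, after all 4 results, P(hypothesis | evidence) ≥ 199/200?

6

Prior odds = 0.185/0.815 = 37/163.
Target odds = 0.995/0.005 = 199.
Need L⁴ ≥ 199 ÷ (37/163) = 32437/37.
5⁴ = 625 < 32437/37 ≤ 1296 = 6⁴, so L = 6.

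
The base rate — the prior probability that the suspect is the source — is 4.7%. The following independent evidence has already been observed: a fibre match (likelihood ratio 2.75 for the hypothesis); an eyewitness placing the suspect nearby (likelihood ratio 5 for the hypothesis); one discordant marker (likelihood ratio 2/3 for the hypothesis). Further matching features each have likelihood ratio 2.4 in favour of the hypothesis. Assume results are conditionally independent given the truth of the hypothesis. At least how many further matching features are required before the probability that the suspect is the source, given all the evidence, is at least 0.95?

5

Prior odds = 0.047/0.953 = 47/953.
Combined Bayes factor of the evidence already in hand = 2.75 × 5 × (2/3) = 55/6.
Odds after that evidence = (47/953) × 55/6 = 2585/5718.
Target odds = 0.95/0.05 = 19.
Need 2.4ⁿ ≥ 19 ÷ (2585/5718) = 108642/2585.
2.4⁴ = 33.1776 falls short of 108642/2585 but 2.4⁵ = 79.62624 reaches it, so n = 5.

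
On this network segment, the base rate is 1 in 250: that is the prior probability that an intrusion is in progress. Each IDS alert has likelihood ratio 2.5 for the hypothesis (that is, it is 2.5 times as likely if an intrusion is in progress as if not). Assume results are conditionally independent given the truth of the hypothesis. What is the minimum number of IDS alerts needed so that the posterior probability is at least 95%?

Prior odds: 0.004 ÷ 0.996 = 1/249.
Likelihood ratio per IDS alert = 2.5.
Target posterior odds = 0.95/0.05 = 19.
Require 2.5ⁿ ≥ 19 ÷ (1/249) = 4731.
2.5⁹ = 1953125/512 falls short of 4731 but 2.5¹⁰ = 9765625/1024 reaches it, so n = 10.

10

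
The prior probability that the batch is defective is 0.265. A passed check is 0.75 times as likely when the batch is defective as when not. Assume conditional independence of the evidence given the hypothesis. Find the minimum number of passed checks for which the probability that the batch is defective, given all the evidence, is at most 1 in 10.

Prior odds = 0.265/0.735 = 53/147.
Likelihood ratio per passed check = 0.75.
Target odds: 0.1 ÷ 0.9 = 1/9.
Need (53/147) × 0.75ⁿ ≤ 1/9, i.e. 0.75ⁿ ≤ 49/159.
0.75⁴ = 0.31640625 is still above 49/159 but 0.75⁵ = 243/1024 is at or below it, so n = 5.

5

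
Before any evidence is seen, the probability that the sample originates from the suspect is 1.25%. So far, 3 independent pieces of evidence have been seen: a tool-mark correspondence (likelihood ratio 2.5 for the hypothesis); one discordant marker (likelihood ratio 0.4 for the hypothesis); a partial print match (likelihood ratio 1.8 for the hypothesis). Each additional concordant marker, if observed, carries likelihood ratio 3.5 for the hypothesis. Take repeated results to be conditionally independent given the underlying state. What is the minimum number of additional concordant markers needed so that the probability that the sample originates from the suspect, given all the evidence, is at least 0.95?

Prior odds = 0.0125/0.9875 = 1/79.
Combined Bayes factor of the evidence already in hand = 2.5 × 0.4 × 1.8 = 1.8.
Odds after that evidence = (1/79) × 1.8 = 9/395.
Target odds = 0.95/0.05 = 19.
Need 3.5ⁿ ≥ 19 ÷ (9/395) = 7505/9.
3.5⁵ = 525.21875 falls short of 7505/9 but 3.5⁶ = 1838.265625 reaches it, so n = 6.

6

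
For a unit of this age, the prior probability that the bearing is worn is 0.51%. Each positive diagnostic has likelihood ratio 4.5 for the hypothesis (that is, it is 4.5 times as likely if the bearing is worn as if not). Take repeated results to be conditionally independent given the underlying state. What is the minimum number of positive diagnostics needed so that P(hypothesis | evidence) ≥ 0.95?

Prior odds = 0.0051/0.9949 = 51/9949.
Likelihood ratio per positive diagnostic = 4.5.
Target odds: 0.95 ÷ 0.05 = 19.
Need (51/9949) × 4.5ⁿ ≥ 19, i.e. 4.5ⁿ ≥ 189031/51.
4.5⁵ = 1845.28125 falls short of 189031/51 but 4.5⁶ = 8303.765625 reaches it, so n = 6.

6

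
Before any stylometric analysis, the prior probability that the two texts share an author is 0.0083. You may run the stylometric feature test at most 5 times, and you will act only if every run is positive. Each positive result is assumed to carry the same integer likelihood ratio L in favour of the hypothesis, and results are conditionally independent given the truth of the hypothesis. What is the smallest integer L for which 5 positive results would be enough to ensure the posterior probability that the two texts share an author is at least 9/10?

Prior odds = 0.0083/0.9917 = 83/9917.
Target odds = 0.9/0.1 = 9.
Need L⁵ ≥ 9 ÷ (83/9917) = 89253/83.
4⁵ = 1024 < 89253/83 ≤ 3125 = 5⁵, so L = 5.

5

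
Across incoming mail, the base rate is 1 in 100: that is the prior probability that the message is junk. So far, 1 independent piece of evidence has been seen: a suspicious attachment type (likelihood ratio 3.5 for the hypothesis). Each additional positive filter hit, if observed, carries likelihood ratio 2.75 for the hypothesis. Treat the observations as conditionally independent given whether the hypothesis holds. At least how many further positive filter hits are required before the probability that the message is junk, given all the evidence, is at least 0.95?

Prior odds = 0.01/0.99 = 1/99.
Bayes factor of the evidence already in hand = 3.5.
Odds after that evidence = (1/99) × 3.5 = 7/198.
Target odds = 0.95/0.05 = 19.
Need 2.75ⁿ ≥ 19 ÷ (7/198) = 3762/7.
2.75⁶ = 1771561/4096 falls short of 3762/7 but 2.75⁷ = 19487171/16384 reaches it, so n = 7.

7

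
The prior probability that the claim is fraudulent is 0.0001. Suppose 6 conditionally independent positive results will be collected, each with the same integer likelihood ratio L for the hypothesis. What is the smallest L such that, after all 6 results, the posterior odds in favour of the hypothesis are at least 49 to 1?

Prior odds = 0.0001/0.9999 = 1/9999.
Target odds = 49.
Need L⁶ ≥ 49 ÷ (1/9999) = 489951.
8⁶ = 262144 < 489951 ≤ 531441 = 9⁶, so L = 9.

9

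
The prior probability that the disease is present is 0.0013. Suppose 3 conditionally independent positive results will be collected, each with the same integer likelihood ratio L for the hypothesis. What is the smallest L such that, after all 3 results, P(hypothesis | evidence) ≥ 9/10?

Prior odds = 0.0013/0.9987 = 13/9987.
Target odds = 0.9/0.1 = 9.
Need L³ ≥ 9 ÷ (13/9987) = 89883/13.
19³ = 6859 < 89883/13 ≤ 8000 = 20³, so L = 20.

20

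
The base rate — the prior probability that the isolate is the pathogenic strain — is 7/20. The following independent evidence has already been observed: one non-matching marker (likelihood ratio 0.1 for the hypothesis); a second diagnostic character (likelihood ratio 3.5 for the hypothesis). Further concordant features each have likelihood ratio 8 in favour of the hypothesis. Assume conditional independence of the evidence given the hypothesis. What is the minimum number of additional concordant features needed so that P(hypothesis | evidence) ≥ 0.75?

Prior odds = 0.35/0.65 = 7/13.
Combined Bayes factor of the evidence already in hand = 0.1 × 3.5 = 0.35.
Odds after that evidence = (7/13) × 0.35 = 49/260.
Target odds = 0.75/0.25 = 3.
Need 8ⁿ ≥ 3 ÷ (49/260) = 780/49.
8¹ = 8 falls short of 780/49 but 8² = 64 reaches it, so n = 2.

2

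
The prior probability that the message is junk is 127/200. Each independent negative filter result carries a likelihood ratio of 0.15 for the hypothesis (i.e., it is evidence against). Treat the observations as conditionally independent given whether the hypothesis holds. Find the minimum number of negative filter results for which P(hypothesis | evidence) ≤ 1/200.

Prior odds: 0.635 ÷ 0.365 = 127/73.
Likelihood ratio per negative filter result = 0.15.
Target odds: 0.005 ÷ 0.995 = 1/199.
Require 0.15ⁿ ≤ 1/199 ÷ (127/73) = 73/25273.
0.15³ = 0.003375 is still above 73/25273 but 0.15⁴ = 81/160000 is at or below it, so n = 4.

4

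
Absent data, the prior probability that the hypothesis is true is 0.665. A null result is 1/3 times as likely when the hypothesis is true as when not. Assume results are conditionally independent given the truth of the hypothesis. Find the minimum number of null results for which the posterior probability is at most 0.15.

3

Prior odds: 0.665 ÷ 0.335 = 133/67.
Likelihood ratio per null result = 1/3.
Target posterior odds = 0.15/0.85 = 3/17.
Require (1/3)ⁿ ≤ 3/17 ÷ (133/67) = 201/2261.
(1/3)² = 1/9 is still above 201/2261 but (1/3)³ = 1/27 is at or below it, so n = 3.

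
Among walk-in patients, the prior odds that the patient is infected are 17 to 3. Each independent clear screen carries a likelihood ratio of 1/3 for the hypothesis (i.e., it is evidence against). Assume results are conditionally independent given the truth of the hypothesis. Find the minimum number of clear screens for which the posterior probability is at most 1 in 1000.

Prior odds = 17/3.
Likelihood ratio per clear screen = 1/3.
Target odds: 0.001 ÷ 0.999 = 1/999.
Need (17/3) × (1/3)ⁿ ≤ 1/999, i.e. (1/3)ⁿ ≤ 1/5661.
(1/3)⁷ = 1/2187 is still above 1/5661 but (1/3)⁸ = 1/6561 is at or below it, so n = 8.

8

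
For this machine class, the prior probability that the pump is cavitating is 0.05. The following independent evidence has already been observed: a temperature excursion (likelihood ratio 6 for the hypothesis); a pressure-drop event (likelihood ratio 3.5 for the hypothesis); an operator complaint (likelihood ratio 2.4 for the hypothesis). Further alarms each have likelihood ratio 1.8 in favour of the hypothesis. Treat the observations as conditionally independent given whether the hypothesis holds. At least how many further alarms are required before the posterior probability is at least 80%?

1

Prior odds = 0.05/0.95 = 1/19.
Combined Bayes factor of the evidence already in hand = 6 × 3.5 × 2.4 = 50.4.
Odds after that evidence = (1/19) × 50.4 = 252/95.
Target odds = 0.8/0.2 = 4.
Need 1.8ⁿ ≥ 4 ÷ (252/95) = 95/63.
1.8¹ = 1.8, which meets the required 95/63; so n = 1.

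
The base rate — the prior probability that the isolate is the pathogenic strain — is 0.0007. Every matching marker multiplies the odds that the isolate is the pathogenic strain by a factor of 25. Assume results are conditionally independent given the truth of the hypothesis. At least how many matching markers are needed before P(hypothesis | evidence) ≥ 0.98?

4

Prior odds: 0.0007 ÷ 0.9993 = 7/9993.
Likelihood ratio per matching marker = 25.
Target odds: 0.98 ÷ 0.02 = 49.
Need (7/9993) × 25ⁿ ≥ 49, i.e. 25ⁿ ≥ 69951.
25³ = 15625 falls short of 69951 but 25⁴ = 390625 reaches it, so n = 4.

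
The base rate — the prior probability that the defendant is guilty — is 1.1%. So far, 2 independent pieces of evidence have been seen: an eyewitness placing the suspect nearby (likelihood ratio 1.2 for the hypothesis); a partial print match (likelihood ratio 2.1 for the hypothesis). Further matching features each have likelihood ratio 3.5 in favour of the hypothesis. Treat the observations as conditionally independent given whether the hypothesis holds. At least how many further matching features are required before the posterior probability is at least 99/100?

Prior odds = 0.011/0.989 = 11/989.
Combined Bayes factor of the evidence already in hand = 1.2 × 2.1 = 2.52.
Odds after that evidence = (11/989) × 2.52 = 693/24725.
Target odds = 0.99/0.01 = 99.
Need 3.5ⁿ ≥ 99 ÷ (693/24725) = 24725/7.
3.5⁶ = 1838.265625 falls short of 24725/7 but 3.5⁷ = 823543/128 reaches it, so n = 7.

7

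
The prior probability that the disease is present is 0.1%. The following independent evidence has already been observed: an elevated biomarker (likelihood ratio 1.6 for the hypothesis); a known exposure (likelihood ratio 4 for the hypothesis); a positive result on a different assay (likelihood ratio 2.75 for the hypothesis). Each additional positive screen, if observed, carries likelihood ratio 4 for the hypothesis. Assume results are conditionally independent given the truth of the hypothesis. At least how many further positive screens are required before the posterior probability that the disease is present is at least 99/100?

7

Prior odds = 0.001/0.999 = 1/999.
Combined Bayes factor of the evidence already in hand = 1.6 × 4 × 2.75 = 17.6.
Odds after that evidence = (1/999) × 17.6 = 88/4995.
Target odds = 0.99/0.01 = 99.
Need 4ⁿ ≥ 99 ÷ (88/4995) = 5619.375.
4⁶ = 4096 falls short of 5619.375 but 4⁷ = 16384 reaches it, so n = 7.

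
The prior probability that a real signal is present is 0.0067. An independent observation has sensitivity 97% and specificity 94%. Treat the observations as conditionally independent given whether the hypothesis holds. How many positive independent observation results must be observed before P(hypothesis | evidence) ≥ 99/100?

Prior odds = 0.0067/0.9933 = 67/9933.
False-positive rate = 1 − 0.94 = 0.06; likelihood ratio of a positive = 0.97/0.06 = 97/6.
Target odds: 0.99 ÷ 0.01 = 99.
Require (97/6)ⁿ ≥ 99 ÷ (67/9933) = 983367/67.
(97/6)³ = 912673/216 falls short of 983367/67 but (97/6)⁴ = 88529281/1296 reaches it, so n = 4.

4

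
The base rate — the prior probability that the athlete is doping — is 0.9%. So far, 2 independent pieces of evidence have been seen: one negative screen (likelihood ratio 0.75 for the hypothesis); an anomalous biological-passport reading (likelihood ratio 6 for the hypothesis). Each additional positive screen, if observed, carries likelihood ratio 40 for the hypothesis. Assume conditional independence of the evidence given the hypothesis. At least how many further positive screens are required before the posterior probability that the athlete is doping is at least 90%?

Prior odds = 0.009/0.991 = 9/991.
Combined Bayes factor of the evidence already in hand = 0.75 × 6 = 4.5.
Odds after that evidence = (9/991) × 4.5 = 81/1982.
Target odds = 0.9/0.1 = 9.
Need 40ⁿ ≥ 9 ÷ (81/1982) = 1982/9.
40¹ = 40 falls short of 1982/9 but 40² = 1600 reaches it, so n = 2.

2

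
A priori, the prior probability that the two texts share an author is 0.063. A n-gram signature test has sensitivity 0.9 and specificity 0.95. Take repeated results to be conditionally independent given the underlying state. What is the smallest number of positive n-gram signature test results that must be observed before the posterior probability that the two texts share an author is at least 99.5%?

3

Prior odds = 0.063/0.937 = 63/937.
False-positive rate = 1 − 0.95 = 0.05; likelihood ratio of a positive = 0.9/0.05 = 18.
Target odds: 0.995 ÷ 0.005 = 199.
Need (63/937) × 18ⁿ ≥ 199, i.e. 18ⁿ ≥ 186463/63.
18² = 324 falls short of 186463/63 but 18³ = 5832 reaches it, so n = 3.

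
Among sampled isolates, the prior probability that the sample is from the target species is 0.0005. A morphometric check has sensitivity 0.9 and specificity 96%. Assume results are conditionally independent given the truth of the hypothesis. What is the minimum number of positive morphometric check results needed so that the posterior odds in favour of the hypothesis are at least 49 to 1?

Prior odds: 0.0005 ÷ 0.9995 = 1/1999.
False-positive rate = 1 − 0.96 = 0.04; likelihood ratio of a positive = 0.9/0.04 = 22.5.
Target odds = 49.
Need (1/1999) × 22.5ⁿ ≥ 49, i.e. 22.5ⁿ ≥ 97951.
22.5³ = 11390.625 falls short of 97951 but 22.5⁴ = 256289.0625 reaches it, so n = 4.

4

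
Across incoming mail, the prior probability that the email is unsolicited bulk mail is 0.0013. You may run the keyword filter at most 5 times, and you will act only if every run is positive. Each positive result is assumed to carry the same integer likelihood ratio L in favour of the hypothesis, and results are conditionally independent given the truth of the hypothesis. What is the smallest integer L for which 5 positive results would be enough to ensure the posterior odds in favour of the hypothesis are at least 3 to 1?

Prior odds = 0.0013/0.9987 = 13/9987.
Target odds = 3.
Need L⁵ ≥ 3 ÷ (13/9987) = 29961/13.
4⁵ = 1024 < 29961/13 ≤ 3125 = 5⁵, so L = 5.

5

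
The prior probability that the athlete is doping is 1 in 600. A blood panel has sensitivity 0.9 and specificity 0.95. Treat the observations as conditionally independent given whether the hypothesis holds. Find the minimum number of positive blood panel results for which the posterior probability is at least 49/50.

Prior odds: (1/600) ÷ (599/600) = 1/599.
False-positive rate = 1 − 0.95 = 0.05; likelihood ratio of a positive = 0.9/0.05 = 18.
Target odds: 0.98 ÷ 0.02 = 49.
Require 18ⁿ ≥ 49 ÷ (1/599) = 29351.
18³ = 5832 falls short of 29351 but 18⁴ = 104976 reaches it, so n = 4.

4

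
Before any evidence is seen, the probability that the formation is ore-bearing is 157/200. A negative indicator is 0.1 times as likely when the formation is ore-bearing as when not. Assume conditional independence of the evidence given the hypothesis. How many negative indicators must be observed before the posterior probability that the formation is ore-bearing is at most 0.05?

Prior odds: 0.785 ÷ 0.215 = 157/43.
Likelihood ratio per negative indicator = 0.1.
Target odds: 0.05 ÷ 0.95 = 1/19.
Need (157/43) × 0.1ⁿ ≤ 1/19, i.e. 0.1ⁿ ≤ 43/2983.
0.1¹ = 0.1 is still above 43/2983 but 0.1² = 0.01 is at or below it, so n = 2.

2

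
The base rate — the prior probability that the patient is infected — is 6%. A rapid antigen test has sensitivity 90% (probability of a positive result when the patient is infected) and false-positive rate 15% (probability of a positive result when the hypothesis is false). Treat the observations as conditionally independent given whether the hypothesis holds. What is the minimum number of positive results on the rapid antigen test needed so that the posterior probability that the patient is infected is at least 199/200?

5

Prior odds = 0.06/0.94 = 3/47.
Likelihood ratio of a positive result = 0.9/0.15 = 6.
Target odds: 0.995 ÷ 0.005 = 199.
Require 6ⁿ ≥ 199 ÷ (3/47) = 9353/3.
6⁴ = 1296 falls short of 9353/3 but 6⁵ = 7776 reaches it, so n = 5.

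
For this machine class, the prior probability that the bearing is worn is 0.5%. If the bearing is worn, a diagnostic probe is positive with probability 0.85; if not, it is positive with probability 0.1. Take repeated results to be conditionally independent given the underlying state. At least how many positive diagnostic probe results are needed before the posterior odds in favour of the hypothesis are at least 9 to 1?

Prior odds = 0.005/0.995 = 1/199.
Likelihood ratio of a positive = 0.85/0.1 = 8.5.
Target odds = 9.
Require 8.5ⁿ ≥ 9 ÷ (1/199) = 1791.
8.5³ = 614.125 falls short of 1791 but 8.5⁴ = 5220.0625 reaches it, so n = 4.

4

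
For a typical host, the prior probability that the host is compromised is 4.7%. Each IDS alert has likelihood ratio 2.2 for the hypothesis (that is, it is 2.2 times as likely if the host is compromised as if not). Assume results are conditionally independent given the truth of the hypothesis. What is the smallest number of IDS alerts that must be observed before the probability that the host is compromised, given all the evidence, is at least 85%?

Prior odds = 0.047/0.953 = 47/953.
Likelihood ratio per IDS alert = 2.2.
Target posterior odds = 0.85/0.15 = 17/3.
Require 2.2ⁿ ≥ 17/3 ÷ (47/953) = 16201/141.
2.2⁶ = 1771561/15625 falls short of 16201/141 but 2.2⁷ = 19487171/78125 reaches it, so n = 7.

7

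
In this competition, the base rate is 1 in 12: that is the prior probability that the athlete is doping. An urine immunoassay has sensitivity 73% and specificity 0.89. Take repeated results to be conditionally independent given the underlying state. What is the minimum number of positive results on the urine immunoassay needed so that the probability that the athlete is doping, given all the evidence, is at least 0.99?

4

Prior odds: (1/12) ÷ (11/12) = 1/11.
False-positive rate = 1 − 0.89 = 0.11; likelihood ratio of a positive = 0.73/0.11 = 73/11.
Target posterior odds = 0.99/0.01 = 99.
Require (73/11)ⁿ ≥ 99 ÷ (1/11) = 1089.
(73/11)³ = 389017/1331 falls short of 1089 but (73/11)⁴ = 28398241/14641 reaches it, so n = 4.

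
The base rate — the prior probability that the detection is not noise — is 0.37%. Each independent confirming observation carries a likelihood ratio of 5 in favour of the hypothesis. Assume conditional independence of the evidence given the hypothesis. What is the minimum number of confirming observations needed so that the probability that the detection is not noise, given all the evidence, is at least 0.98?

6

Prior odds: 0.0037 ÷ 0.9963 = 37/9963.
Likelihood ratio per confirming observation = 5.
Target posterior odds = 0.98/0.02 = 49.
Require 5ⁿ ≥ 49 ÷ (37/9963) = 488187/37.
5⁵ = 3125 falls short of 488187/37 but 5⁶ = 15625 reaches it, so n = 6.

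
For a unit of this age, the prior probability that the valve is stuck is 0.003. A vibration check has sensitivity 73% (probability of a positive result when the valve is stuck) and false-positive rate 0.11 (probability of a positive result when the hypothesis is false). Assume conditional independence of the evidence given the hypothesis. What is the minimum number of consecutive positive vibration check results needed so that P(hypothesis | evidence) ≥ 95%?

5

Prior odds: 0.003 ÷ 0.997 = 3/997.
Likelihood ratio of a positive result = 0.73/0.11 = 73/11.
Target posterior odds = 0.95/0.05 = 19.
Need (3/997) × (73/11)ⁿ ≥ 19, i.e. (73/11)ⁿ ≥ 18943/3.
(73/11)⁴ = 28398241/14641 falls short of 18943/3 but (73/11)⁵ ≈12872.1 reaches it, so n = 5.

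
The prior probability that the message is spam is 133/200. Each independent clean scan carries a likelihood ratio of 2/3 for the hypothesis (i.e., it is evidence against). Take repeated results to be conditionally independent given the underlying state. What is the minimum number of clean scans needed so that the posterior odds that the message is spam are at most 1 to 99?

Prior odds: 0.665 ÷ 0.335 = 133/67.
Likelihood ratio per clean scan = 2/3.
Target odds = 1/99.
Require (2/3)ⁿ ≤ 1/99 ÷ (133/67) = 67/13167.
(2/3)¹³ = 8192/1594323 is still above 67/13167 but (2/3)¹⁴ = 16384/4782969 is at or below it, so n = 14.

14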